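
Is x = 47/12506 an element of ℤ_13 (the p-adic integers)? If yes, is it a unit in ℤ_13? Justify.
x ∉ ℤ_13 (v_13(x) = -2 < 0)

ℤ_13 = {x ∈ ℚ_13 : v_13(x) ≥ 0} and ℤ_13^× = {x ∈ ℤ_13 : v_13(x) = 0}. Here v_13(47/12506) = v_13(num) − v_13(den) = -2; compare against these criteria.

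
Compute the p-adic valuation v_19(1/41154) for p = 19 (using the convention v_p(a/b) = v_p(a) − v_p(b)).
v_19(1/41154) = -3

Factor powers of 19 from the numerator and denominator of the reduced fraction: 1 = 19^0 · 1 and 41154 = 19^3 · 6. Apply v_p(a/b) = v_p(a) − v_p(b): v_19(1/41154) = 0 − 3 = -3.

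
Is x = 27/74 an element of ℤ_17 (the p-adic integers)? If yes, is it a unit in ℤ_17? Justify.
x ∈ ℤ_17^× (unit); v_17(x) = 0

ℤ_17 = {x ∈ ℚ_17 : v_17(x) ≥ 0} and ℤ_17^× = {x ∈ ℤ_17 : v_17(x) = 0}. Here v_17(27/74) = v_17(num) − v_17(den) = 0; compare against these criteria.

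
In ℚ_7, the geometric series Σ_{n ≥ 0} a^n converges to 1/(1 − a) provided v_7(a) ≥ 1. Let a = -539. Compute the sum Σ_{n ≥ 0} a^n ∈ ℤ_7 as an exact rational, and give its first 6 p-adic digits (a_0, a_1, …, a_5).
Σ a^n = 1/(1 − a) = 1/540;  first 6 digits = (1, 0, 3, 5, 1, 3)

v_7(a) = 2 ≥ 1, so the series converges in ℤ_7 to 1/(1 − a) = 1/(1 − (-539)) = 1/540. Expand this rational in ℤ_7: compute digits iteratively via d_i = x_i mod 7, x_{i+1} = (x_i − d_i)/7. The first 6 digits are (1, 0, 3, 5, 1, 3).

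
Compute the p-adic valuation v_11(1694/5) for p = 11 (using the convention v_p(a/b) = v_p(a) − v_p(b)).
v_11(1694/5) = 2

Factor powers of 11 from the numerator and denominator of the reduced fraction: 1694 = 11^2 · 14 and 5 = 11^0 · 5. Apply v_p(a/b) = v_p(a) − v_p(b): v_11(1694/5) = 2 − 0 = 2.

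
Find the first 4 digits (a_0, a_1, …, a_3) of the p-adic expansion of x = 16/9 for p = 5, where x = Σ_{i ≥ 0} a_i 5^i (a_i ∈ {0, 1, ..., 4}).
(a_0, …, a_3) = (4, 4, 3, 2)

v_5(16/9) = 0 (numerator and denominator both coprime to 5), so x ∈ ℤ_5^×. Compute digits iteratively via a_i = x_i mod 5, x_{i+1} = (x_i − a_i)/5, with x_0 = x:
  x_0 = 16/9;  a_0 = 4;  x_1 = (x_0 − 4)/5 = -4/9
  x_1 = -4/9;  a_1 = 4;  x_2 = (x_1 − 4)/5 = -8/9
  x_2 = -8/9;  a_2 = 3;  x_3 = (x_2 − 3)/5 = -7/9
  x_3 = -7/9;  a_3 = 2;  x_4 = (x_3 − 2)/5 = -5/9
Digits: (4, 4, 3, 2).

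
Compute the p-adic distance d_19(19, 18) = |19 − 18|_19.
d_19(19, 18) = 1

Step 1 — x − y = 19 − 18 = 1. Step 2 — v_19(1) = 0 (factor: 1 = (19^0 · 1); the sign does not affect v_p). Step 3 — |x − y|_19 = 19^{0} = 1.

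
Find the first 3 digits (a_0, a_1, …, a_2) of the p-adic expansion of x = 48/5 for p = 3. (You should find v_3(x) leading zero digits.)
(a_0, …, a_2) = (0, 2, 1)

v_3(48/5) = 1, so a_0 = ... = a_0 = 0. Factor out: x = 3^1 · u with u = 16/5 a unit in ℤ_3. Expand u iteratively via a_{v+i} = u_i mod 3, u_{i+1} = (u_i − a_{v+i})/3:
  u_0 = 16/5;  a_1 = 2;  u_1 = (u_0 − 2)/3 = 2/5
  u_1 = 2/5;  a_2 = 1;  u_2 = (u_1 − 1)/3 = -1/5
Digits: (0, 2, 1).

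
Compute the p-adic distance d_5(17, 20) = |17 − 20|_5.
d_5(17, 20) = 1

Step 1 — x − y = 17 − 20 = -3. Step 2 — v_5(-3) = 0 (factor: -3 = −(5^0 · 3); the sign does not affect v_p). Step 3 — |x − y|_5 = 5^{0} = 1.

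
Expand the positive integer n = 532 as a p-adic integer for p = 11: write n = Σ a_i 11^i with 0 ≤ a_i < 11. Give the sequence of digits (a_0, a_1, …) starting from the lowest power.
(a_0, a_1, …) = (4, 4, 4)

Repeated division by 11 gives the digits low-to-high: 532 = 4 + 4·11^1 + 4·11^2. Digit sequence: (4, 4, 4).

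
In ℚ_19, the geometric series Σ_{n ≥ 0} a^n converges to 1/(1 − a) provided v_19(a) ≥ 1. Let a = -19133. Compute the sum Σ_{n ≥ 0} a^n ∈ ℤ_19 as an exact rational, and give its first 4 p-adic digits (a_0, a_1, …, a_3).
Σ a^n = 1/(1 − a) = 1/19134;  first 4 digits = (1, 0, 4, 16)

v_19(a) = 2 ≥ 1, so the series converges in ℤ_19 to 1/(1 − a) = 1/(1 − (-19133)) = 1/19134. Expand this rational in ℤ_19: compute digits iteratively via d_i = x_i mod 19, x_{i+1} = (x_i − d_i)/19. The first 4 digits are (1, 0, 4, 16).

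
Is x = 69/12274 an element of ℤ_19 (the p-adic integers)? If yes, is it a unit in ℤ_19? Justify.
x ∉ ℤ_19 (v_19(x) = -2 < 0)

ℤ_19 = {x ∈ ℚ_19 : v_19(x) ≥ 0} and ℤ_19^× = {x ∈ ℤ_19 : v_19(x) = 0}. Here v_19(69/12274) = v_19(num) − v_19(den) = -2; compare against these criteria.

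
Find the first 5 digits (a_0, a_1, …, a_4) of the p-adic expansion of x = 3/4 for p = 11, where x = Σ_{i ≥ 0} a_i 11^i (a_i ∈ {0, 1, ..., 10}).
(a_0, …, a_4) = (9, 2, 8, 2, 8)

v_11(3/4) = 0 (numerator and denominator both coprime to 11), so x ∈ ℤ_11^×. Compute digits iteratively via a_i = x_i mod 11, x_{i+1} = (x_i − a_i)/11, with x_0 = x:
  x_0 = 3/4;  a_0 = 9;  x_1 = (x_0 − 9)/11 = -3/4
  x_1 = -3/4;  a_1 = 2;  x_2 = (x_1 − 2)/11 = -1/4
  x_2 = -1/4;  a_2 = 8;  x_3 = (x_2 − 8)/11 = -3/4
  x_3 = -3/4;  a_3 = 2;  x_4 = (x_3 − 2)/11 = -1/4
  x_4 = -1/4;  a_4 = 8;  x_5 = (x_4 − 8)/11 = -3/4
Digits: (9, 2, 8, 2, 8).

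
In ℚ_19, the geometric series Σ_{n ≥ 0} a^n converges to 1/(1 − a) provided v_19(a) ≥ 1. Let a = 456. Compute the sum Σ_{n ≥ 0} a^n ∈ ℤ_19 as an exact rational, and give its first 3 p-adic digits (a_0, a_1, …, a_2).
Σ a^n = 1/(1 − a) = -1/455;  first 3 digits = (1, 5, 7)

v_19(a) = 1 ≥ 1, so the series converges in ℤ_19 to 1/(1 − a) = 1/(1 − 456) = -1/455. Expand this rational in ℤ_19: compute digits iteratively via d_i = x_i mod 19, x_{i+1} = (x_i − d_i)/19. The first 3 digits are (1, 5, 7).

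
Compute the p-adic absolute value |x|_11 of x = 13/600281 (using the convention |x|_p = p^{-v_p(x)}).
|13/600281|_11 = 14641

Step 1 — compute v_11(x) by factoring powers of 11 out of the numerator and denominator: v_11(13/600281) = -4. Step 2 — apply |x|_p = p^{-v_p(x)} = 11^{4} = 14641.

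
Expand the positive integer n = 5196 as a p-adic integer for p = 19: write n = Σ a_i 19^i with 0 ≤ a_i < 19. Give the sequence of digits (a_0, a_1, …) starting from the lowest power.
(a_0, a_1, …) = (9, 7, 14)

Repeated division by 19 gives the digits low-to-high: 5196 = 9 + 7·19^1 + 14·19^2. Digit sequence: (9, 7, 14).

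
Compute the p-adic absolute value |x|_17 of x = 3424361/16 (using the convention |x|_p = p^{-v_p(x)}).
|3424361/16|_17 = 1/83521

Step 1 — compute v_17(x) by factoring powers of 17 out of the numerator and denominator: v_17(3424361/16) = 4. Step 2 — apply |x|_p = p^{-v_p(x)} = 17^{-4} = 1/83521.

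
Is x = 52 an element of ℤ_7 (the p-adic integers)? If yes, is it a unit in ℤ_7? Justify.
x ∈ ℤ_7^× (unit); v_7(x) = 0

ℤ_7 = {x ∈ ℚ_7 : v_7(x) ≥ 0} and ℤ_7^× = {x ∈ ℤ_7 : v_7(x) = 0}. Here v_7(52) = v_7(num) − v_7(den) = 0; compare against these criteria.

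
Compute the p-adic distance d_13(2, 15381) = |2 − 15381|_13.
d_13(2, 15381) = 1/2197

Step 1 — x − y = 2 − 15381 = -15379. Step 2 — v_13(-15379) = 3 (factor: -15379 = −(13^3 · 7); the sign does not affect v_p). Step 3 — |x − y|_13 = 13^{-3} = 1/2197.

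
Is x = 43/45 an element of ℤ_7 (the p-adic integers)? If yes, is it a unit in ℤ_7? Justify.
x ∈ ℤ_7^× (unit); v_7(x) = 0

ℤ_7 = {x ∈ ℚ_7 : v_7(x) ≥ 0} and ℤ_7^× = {x ∈ ℤ_7 : v_7(x) = 0}. Here v_7(43/45) = v_7(num) − v_7(den) = 0; compare against these criteria.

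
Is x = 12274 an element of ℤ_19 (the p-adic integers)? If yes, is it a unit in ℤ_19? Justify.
x ∈ ℤ_19 but not a unit; v_19(x) = 2 > 0

ℤ_19 = {x ∈ ℚ_19 : v_19(x) ≥ 0} and ℤ_19^× = {x ∈ ℤ_19 : v_19(x) = 0}. Here v_19(12274) = v_19(num) − v_19(den) = 2; compare against these criteria.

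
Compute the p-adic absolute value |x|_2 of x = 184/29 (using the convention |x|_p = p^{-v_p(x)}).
|184/29|_2 = 1/8

Step 1 — compute v_2(x) by factoring powers of 2 out of the numerator and denominator: v_2(184/29) = 3. Step 2 — apply |x|_p = p^{-v_p(x)} = 2^{-3} = 1/8.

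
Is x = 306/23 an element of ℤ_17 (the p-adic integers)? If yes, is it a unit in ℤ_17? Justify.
x ∈ ℤ_17 but not a unit; v_17(x) = 1 > 0

ℤ_17 = {x ∈ ℚ_17 : v_17(x) ≥ 0} and ℤ_17^× = {x ∈ ℤ_17 : v_17(x) = 0}. Here v_17(306/23) = v_17(num) − v_17(den) = 1; compare against these criteria.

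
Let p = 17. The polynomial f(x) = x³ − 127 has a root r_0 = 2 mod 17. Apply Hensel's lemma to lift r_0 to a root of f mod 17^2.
r_1 = 36 (mod 289)

Hensel: r_{i+1} = r_i − f(r_i)/f′(r_i) mod 17^{i+2}, where f′(x) = 3x². Iterate:
  r_0 = 2 (mod 17)
  r_1 = 36 (mod 289)
Final: r = 36 with f(r) ≡ 0 mod 17^2.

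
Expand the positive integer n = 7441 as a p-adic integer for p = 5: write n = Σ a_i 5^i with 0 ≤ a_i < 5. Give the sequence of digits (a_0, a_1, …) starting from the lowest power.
(a_0, a_1, …) = (1, 3, 2, 4, 1, 2)

Repeated division by 5 gives the digits low-to-high: 7441 = 1 + 3·5^1 + 2·5^2 + 4·5^3 + 1·5^4 + 2·5^5. Digit sequence: (1, 3, 2, 4, 1, 2).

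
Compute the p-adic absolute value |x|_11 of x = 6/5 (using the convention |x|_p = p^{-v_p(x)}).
|6/5|_11 = 1

Step 1 — compute v_11(x) by factoring powers of 11 out of the numerator and denominator: v_11(6/5) = 0. Step 2 — apply |x|_p = p^{-v_p(x)} = 11^{0} = 1.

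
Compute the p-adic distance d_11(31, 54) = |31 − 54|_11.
d_11(31, 54) = 1

Step 1 — x − y = 31 − 54 = -23. Step 2 — v_11(-23) = 0 (factor: -23 = −(11^0 · 23); the sign does not affect v_p). Step 3 — |x − y|_11 = 11^{0} = 1.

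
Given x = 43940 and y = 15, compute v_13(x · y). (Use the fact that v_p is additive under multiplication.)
v_13(659100) = 3

v_p(x) = 3 (factor: 43940 = 13^3 · 20); v_p(y) = 0 (factor: 15 = 13^0 · 15). Additivity: v_p(xy) = v_p(x) + v_p(y) = 3 + 0 = 3. (Direct check: xy = 659100 = 13^3 · (300).)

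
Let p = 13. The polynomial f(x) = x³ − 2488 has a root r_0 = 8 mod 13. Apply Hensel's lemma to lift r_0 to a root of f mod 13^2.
r_1 = 138 (mod 169)

Hensel: r_{i+1} = r_i − f(r_i)/f′(r_i) mod 13^{i+2}, where f′(x) = 3x². Iterate:
  r_0 = 8 (mod 13)
  r_1 = 138 (mod 169)
Final: r = 138 with f(r) ≡ 0 mod 13^2.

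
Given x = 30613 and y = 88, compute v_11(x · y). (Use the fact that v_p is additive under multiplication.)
v_11(2693944) = 4

v_p(x) = 3 (factor: 30613 = 11^3 · 23); v_p(y) = 1 (factor: 88 = 11^1 · 8). Additivity: v_p(xy) = v_p(x) + v_p(y) = 3 + 1 = 4. (Direct check: xy = 2693944 = 11^4 · (184).)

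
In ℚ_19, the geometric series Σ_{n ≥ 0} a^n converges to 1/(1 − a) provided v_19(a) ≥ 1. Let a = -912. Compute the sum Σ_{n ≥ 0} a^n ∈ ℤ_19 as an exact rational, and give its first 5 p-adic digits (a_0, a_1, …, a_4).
Σ a^n = 1/(1 − a) = 1/913;  first 5 digits = (1, 9, 2, 14, 5)

v_19(a) = 1 ≥ 1, so the series converges in ℤ_19 to 1/(1 − a) = 1/(1 − (-912)) = 1/913. Expand this rational in ℤ_19: compute digits iteratively via d_i = x_i mod 19, x_{i+1} = (x_i − d_i)/19. The first 5 digits are (1, 9, 2, 14, 5).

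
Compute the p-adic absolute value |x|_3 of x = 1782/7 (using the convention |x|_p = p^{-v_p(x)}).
|1782/7|_3 = 1/81

Step 1 — compute v_3(x) by factoring powers of 3 out of the numerator and denominator: v_3(1782/7) = 4. Step 2 — apply |x|_p = p^{-v_p(x)} = 3^{-4} = 1/81.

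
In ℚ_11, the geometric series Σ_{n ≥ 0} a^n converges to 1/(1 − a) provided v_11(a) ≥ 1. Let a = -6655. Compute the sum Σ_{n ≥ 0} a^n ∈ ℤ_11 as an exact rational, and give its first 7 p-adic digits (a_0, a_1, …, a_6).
Σ a^n = 1/(1 − a) = 1/6656;  first 7 digits = (1, 0, 0, 6, 10, 10, 2)

v_11(a) = 3 ≥ 1, so the series converges in ℤ_11 to 1/(1 − a) = 1/(1 − (-6655)) = 1/6656. Expand this rational in ℤ_11: compute digits iteratively via d_i = x_i mod 11, x_{i+1} = (x_i − d_i)/11. The first 7 digits are (1, 0, 0, 6, 10, 10, 2).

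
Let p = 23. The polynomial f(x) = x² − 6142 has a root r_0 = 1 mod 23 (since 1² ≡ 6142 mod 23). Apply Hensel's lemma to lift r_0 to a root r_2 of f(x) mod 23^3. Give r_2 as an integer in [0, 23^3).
r_2 = 2278 (mod 12167)

Hensel's recurrence: r_{i+1} = r_i − f(r_i)·(f′(r_i))^{-1} mod 23^{i+2}, with f′(x) = 2x. Iterate:
  r_0 = 1 (mod 23)
  r_1 = 162 (mod 529)
  r_2 = 2278 (mod 12167)
Final: r_2 = 2278, and one checks f(r_2) ≡ 0 mod 23^3.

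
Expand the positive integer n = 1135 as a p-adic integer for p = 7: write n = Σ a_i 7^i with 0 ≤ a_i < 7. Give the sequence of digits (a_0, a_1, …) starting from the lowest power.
(a_0, a_1, …) = (1, 1, 2, 3)

Repeated division by 7 gives the digits low-to-high: 1135 = 1 + 1·7^1 + 2·7^2 + 3·7^3. Digit sequence: (1, 1, 2, 3).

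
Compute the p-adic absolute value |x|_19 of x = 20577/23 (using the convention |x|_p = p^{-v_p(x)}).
|20577/23|_19 = 1/6859

Step 1 — compute v_19(x) by factoring powers of 19 out of the numerator and denominator: v_19(20577/23) = 3. Step 2 — apply |x|_p = p^{-v_p(x)} = 19^{-3} = 1/6859.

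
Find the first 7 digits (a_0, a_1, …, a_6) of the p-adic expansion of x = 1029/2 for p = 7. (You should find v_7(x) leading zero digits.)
(a_0, …, a_6) = (0, 0, 0, 5, 3, 3, 3)

v_7(1029/2) = 3, so a_0 = ... = a_2 = 0. Factor out: x = 7^3 · u with u = 3/2 a unit in ℤ_7. Expand u iteratively via a_{v+i} = u_i mod 7, u_{i+1} = (u_i − a_{v+i})/7:
  u_0 = 3/2;  a_3 = 5;  u_1 = (u_0 − 5)/7 = -1/2
  u_1 = -1/2;  a_4 = 3;  u_2 = (u_1 − 3)/7 = -1/2
  u_2 = -1/2;  a_5 = 3;  u_3 = (u_2 − 3)/7 = -1/2
  u_3 = -1/2;  a_6 = 3;  u_4 = (u_3 − 3)/7 = -1/2
Digits: (0, 0, 0, 5, 3, 3, 3).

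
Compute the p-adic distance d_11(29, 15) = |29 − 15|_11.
d_11(29, 15) = 1

Step 1 — x − y = 29 − 15 = 14. Step 2 — v_11(14) = 0 (factor: 14 = (11^0 · 14); the sign does not affect v_p). Step 3 — |x − y|_11 = 11^{0} = 1.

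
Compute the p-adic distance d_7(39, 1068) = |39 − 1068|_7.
d_7(39, 1068) = 1/343

Step 1 — x − y = 39 − 1068 = -1029. Step 2 — v_7(-1029) = 3 (factor: -1029 = −(7^3 · 3); the sign does not affect v_p). Step 3 — |x − y|_7 = 7^{-3} = 1/343.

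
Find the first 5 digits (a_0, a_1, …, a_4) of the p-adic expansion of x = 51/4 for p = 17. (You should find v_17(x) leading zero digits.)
(a_0, …, a_4) = (0, 5, 4, 4, 4)

v_17(51/4) = 1, so a_0 = ... = a_0 = 0. Factor out: x = 17^1 · u with u = 3/4 a unit in ℤ_17. Expand u iteratively via a_{v+i} = u_i mod 17, u_{i+1} = (u_i − a_{v+i})/17:
  u_0 = 3/4;  a_1 = 5;  u_1 = (u_0 − 5)/17 = -1/4
  u_1 = -1/4;  a_2 = 4;  u_2 = (u_1 − 4)/17 = -1/4
  u_2 = -1/4;  a_3 = 4;  u_3 = (u_2 − 4)/17 = -1/4
  u_3 = -1/4;  a_4 = 4;  u_4 = (u_3 − 4)/17 = -1/4
Digits: (0, 5, 4, 4, 4).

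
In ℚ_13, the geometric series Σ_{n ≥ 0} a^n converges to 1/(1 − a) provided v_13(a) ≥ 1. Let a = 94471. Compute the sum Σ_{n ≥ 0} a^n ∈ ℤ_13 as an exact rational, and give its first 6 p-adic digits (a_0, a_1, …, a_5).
Σ a^n = 1/(1 − a) = -1/94470;  first 6 digits = (1, 0, 0, 4, 3, 0)

v_13(a) = 3 ≥ 1, so the series converges in ℤ_13 to 1/(1 − a) = 1/(1 − 94471) = -1/94470. Expand this rational in ℤ_13: compute digits iteratively via d_i = x_i mod 13, x_{i+1} = (x_i − d_i)/13. The first 6 digits are (1, 0, 0, 4, 3, 0).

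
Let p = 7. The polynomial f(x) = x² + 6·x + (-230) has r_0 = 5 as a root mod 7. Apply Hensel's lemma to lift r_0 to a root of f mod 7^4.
r_3 = 68 (mod 2401)

Hensel: r_{i+1} = r_i − f(r_i)·(f′(r_i))^{-1} mod 7^{i+2}, f′(x) = 2x + 6. Iterate:
  r_0 = 5 (mod 7)
  r_1 = 19 (mod 49)
  r_2 = 68 (mod 343)
  r_3 = 68 (mod 2401)
Final: r = 68 satisfies f(r) ≡ 0 mod 7^4.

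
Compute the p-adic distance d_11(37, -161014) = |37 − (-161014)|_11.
d_11(37, -161014) = 1/161051

Step 1 — x − y = 37 − (-161014) = 161051. Step 2 — v_11(161051) = 5 (factor: 161051 = (11^5 · 1); the sign does not affect v_p). Step 3 — |x − y|_11 = 11^{-5} = 1/161051.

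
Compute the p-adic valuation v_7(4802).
v_7(4802) = 4

v_7(n) is the largest exponent k such that 7^k divides n. Factor out: 4802 = 7^4 · 2. (Sign doesn't affect v_p.) So v_7(4802) = 4.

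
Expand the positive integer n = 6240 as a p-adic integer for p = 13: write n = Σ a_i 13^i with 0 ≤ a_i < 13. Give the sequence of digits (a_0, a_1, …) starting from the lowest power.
(a_0, a_1, …) = (0, 12, 10, 2)

Repeated division by 13 gives the digits low-to-high: 6240 = 12·13^1 + 10·13^2 + 2·13^3. Digit sequence: (0, 12, 10, 2).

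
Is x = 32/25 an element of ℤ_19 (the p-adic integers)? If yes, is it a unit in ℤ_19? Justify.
x ∈ ℤ_19^× (unit); v_19(x) = 0

ℤ_19 = {x ∈ ℚ_19 : v_19(x) ≥ 0} and ℤ_19^× = {x ∈ ℤ_19 : v_19(x) = 0}. Here v_19(32/25) = v_19(num) − v_19(den) = 0; compare against these criteria.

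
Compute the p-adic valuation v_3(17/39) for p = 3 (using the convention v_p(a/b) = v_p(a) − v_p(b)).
v_3(17/39) = -1

Factor powers of 3 from the numerator and denominator of the reduced fraction: 17 = 3^0 · 17 and 39 = 3^1 · 13. Apply v_p(a/b) = v_p(a) − v_p(b): v_3(17/39) = 0 − 1 = -1.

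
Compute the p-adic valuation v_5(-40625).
v_5(-40625) = 5

v_5(n) is the largest exponent k such that 5^k divides n. Factor out: -40625 = -5^5 · 13. (Sign doesn't affect v_p.) So v_5(-40625) = 5.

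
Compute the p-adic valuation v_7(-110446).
v_7(-110446) = 4

v_7(n) is the largest exponent k such that 7^k divides n. Factor out: -110446 = -7^4 · 46. (Sign doesn't affect v_p.) So v_7(-110446) = 4.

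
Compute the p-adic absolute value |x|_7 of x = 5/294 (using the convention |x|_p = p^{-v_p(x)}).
|5/294|_7 = 49

Step 1 — compute v_7(x) by factoring powers of 7 out of the numerator and denominator: v_7(5/294) = -2. Step 2 — apply |x|_p = p^{-v_p(x)} = 7^{2} = 49.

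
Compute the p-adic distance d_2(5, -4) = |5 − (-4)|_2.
d_2(5, -4) = 1

Step 1 — x − y = 5 − (-4) = 9. Step 2 — v_2(9) = 0 (factor: 9 = (2^0 · 9); the sign does not affect v_p). Step 3 — |x − y|_2 = 2^{0} = 1.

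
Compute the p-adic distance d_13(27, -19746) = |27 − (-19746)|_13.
d_13(27, -19746) = 1/2197

Step 1 — x − y = 27 − (-19746) = 19773. Step 2 — v_13(19773) = 3 (factor: 19773 = (13^3 · 9); the sign does not affect v_p). Step 3 — |x − y|_13 = 13^{-3} = 1/2197.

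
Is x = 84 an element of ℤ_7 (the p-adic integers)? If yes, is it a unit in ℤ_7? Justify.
x ∈ ℤ_7 but not a unit; v_7(x) = 1 > 0

ℤ_7 = {x ∈ ℚ_7 : v_7(x) ≥ 0} and ℤ_7^× = {x ∈ ℤ_7 : v_7(x) = 0}. Here v_7(84) = v_7(num) − v_7(den) = 1; compare against these criteria.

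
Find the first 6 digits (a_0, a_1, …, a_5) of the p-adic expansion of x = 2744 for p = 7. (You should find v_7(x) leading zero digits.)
(a_0, …, a_5) = (0, 0, 0, 1, 1, 0)

v_7(2744) = 3, so a_0 = ... = a_2 = 0. Factor out: x = 7^3 · u with u = 8 a unit in ℤ_7. Expand u iteratively via a_{v+i} = u_i mod 7, u_{i+1} = (u_i − a_{v+i})/7:
  u_0 = 8;  a_3 = 1;  u_1 = (u_0 − 1)/7 = 1
  u_1 = 1;  a_4 = 1;  u_2 = (u_1 − 1)/7 = 0
  u_2 = 0;  a_5 = 0;  u_3 = (u_2 − 0)/7 = 0
Digits: (0, 0, 0, 1, 1, 0).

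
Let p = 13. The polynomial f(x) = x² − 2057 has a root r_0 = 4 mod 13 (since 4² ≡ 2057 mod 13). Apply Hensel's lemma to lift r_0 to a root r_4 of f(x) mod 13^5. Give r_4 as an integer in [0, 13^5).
r_4 = 133748 (mod 371293)

Hensel's recurrence: r_{i+1} = r_i − f(r_i)·(f′(r_i))^{-1} mod 13^{i+2}, with f′(x) = 2x. Iterate:
  r_0 = 4 (mod 13)
  r_1 = 69 (mod 169)
  r_2 = 1928 (mod 2197)
  r_3 = 19504 (mod 28561)
  r_4 = 133748 (mod 371293)
Final: r_4 = 133748, and one checks f(r_4) ≡ 0 mod 13^5.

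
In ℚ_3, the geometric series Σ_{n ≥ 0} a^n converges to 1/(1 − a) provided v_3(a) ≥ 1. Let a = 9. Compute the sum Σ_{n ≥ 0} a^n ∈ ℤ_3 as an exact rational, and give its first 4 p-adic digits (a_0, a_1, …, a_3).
Σ a^n = 1/(1 − a) = -1/8;  first 4 digits = (1, 0, 1, 0)

v_3(a) = 2 ≥ 1, so the series converges in ℤ_3 to 1/(1 − a) = 1/(1 − 9) = -1/8. Expand this rational in ℤ_3: compute digits iteratively via d_i = x_i mod 3, x_{i+1} = (x_i − d_i)/3. The first 4 digits are (1, 0, 1, 0).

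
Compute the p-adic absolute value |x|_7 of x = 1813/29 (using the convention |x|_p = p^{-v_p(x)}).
|1813/29|_7 = 1/49

Step 1 — compute v_7(x) by factoring powers of 7 out of the numerator and denominator: v_7(1813/29) = 2. Step 2 — apply |x|_p = p^{-v_p(x)} = 7^{-2} = 1/49.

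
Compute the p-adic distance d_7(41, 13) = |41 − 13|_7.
d_7(41, 13) = 1/7

Step 1 — x − y = 41 − 13 = 28. Step 2 — v_7(28) = 1 (factor: 28 = (7^1 · 4); the sign does not affect v_p). Step 3 — |x − y|_7 = 7^{-1} = 1/7.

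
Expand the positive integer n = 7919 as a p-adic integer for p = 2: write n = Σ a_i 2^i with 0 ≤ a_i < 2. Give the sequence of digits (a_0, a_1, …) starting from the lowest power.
(a_0, a_1, …) = (1, 1, 1, 1, 0, 1, 1, 1, 0, 1, 1, 1, 1)

Repeated division by 2 gives the digits low-to-high: 7919 = 1 + 1·2^1 + 1·2^2 + 1·2^3 + 1·2^5 + 1·2^6 + 1·2^7 + 1·2^9 + 1·2^10 + 1·2^11 + 1·2^12. Digit sequence: (1, 1, 1, 1, 0, 1, 1, 1, 0, 1, 1, 1, 1).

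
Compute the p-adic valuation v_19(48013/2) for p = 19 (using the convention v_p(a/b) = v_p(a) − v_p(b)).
v_19(48013/2) = 3

Factor powers of 19 from the numerator and denominator of the reduced fraction: 48013 = 19^3 · 7 and 2 = 19^0 · 2. Apply v_p(a/b) = v_p(a) − v_p(b): v_19(48013/2) = 3 − 0 = 3.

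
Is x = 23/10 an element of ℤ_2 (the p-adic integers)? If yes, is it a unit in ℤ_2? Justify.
x ∉ ℤ_2 (v_2(x) = -1 < 0)

ℤ_2 = {x ∈ ℚ_2 : v_2(x) ≥ 0} and ℤ_2^× = {x ∈ ℤ_2 : v_2(x) = 0}. Here v_2(23/10) = v_2(num) − v_2(den) = -1; compare against these criteria.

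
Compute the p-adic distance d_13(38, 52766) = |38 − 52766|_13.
d_13(38, 52766) = 1/2197

Step 1 — x − y = 38 − 52766 = -52728. Step 2 — v_13(-52728) = 3 (factor: -52728 = −(13^3 · 24); the sign does not affect v_p). Step 3 — |x − y|_13 = 13^{-3} = 1/2197.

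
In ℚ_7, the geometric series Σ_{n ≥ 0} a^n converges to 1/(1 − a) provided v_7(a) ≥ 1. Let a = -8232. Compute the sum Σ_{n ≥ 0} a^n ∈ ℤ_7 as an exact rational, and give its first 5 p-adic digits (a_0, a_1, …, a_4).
Σ a^n = 1/(1 − a) = 1/8233;  first 5 digits = (1, 0, 0, 4, 3)

v_7(a) = 3 ≥ 1, so the series converges in ℤ_7 to 1/(1 − a) = 1/(1 − (-8232)) = 1/8233. Expand this rational in ℤ_7: compute digits iteratively via d_i = x_i mod 7, x_{i+1} = (x_i − d_i)/7. The first 5 digits are (1, 0, 0, 4, 3).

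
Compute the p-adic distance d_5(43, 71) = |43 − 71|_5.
d_5(43, 71) = 1

Step 1 — x − y = 43 − 71 = -28. Step 2 — v_5(-28) = 0 (factor: -28 = −(5^0 · 28); the sign does not affect v_p). Step 3 — |x − y|_5 = 5^{0} = 1.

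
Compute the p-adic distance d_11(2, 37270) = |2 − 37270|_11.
d_11(2, 37270) = 1/1331

Step 1 — x − y = 2 − 37270 = -37268. Step 2 — v_11(-37268) = 3 (factor: -37268 = −(11^3 · 28); the sign does not affect v_p). Step 3 — |x − y|_11 = 11^{-3} = 1/1331.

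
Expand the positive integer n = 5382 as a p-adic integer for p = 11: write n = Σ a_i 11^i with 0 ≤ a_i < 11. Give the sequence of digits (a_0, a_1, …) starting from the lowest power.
(a_0, a_1, …) = (3, 5, 0, 4)

Repeated division by 11 gives the digits low-to-high: 5382 = 3 + 5·11^1 + 4·11^3. Digit sequence: (3, 5, 0, 4).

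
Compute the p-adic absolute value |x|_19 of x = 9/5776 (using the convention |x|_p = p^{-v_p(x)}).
|9/5776|_19 = 361

Step 1 — compute v_19(x) by factoring powers of 19 out of the numerator and denominator: v_19(9/5776) = -2. Step 2 — apply |x|_p = p^{-v_p(x)} = 19^{2} = 361.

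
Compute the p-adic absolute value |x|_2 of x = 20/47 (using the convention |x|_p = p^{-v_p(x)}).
|20/47|_2 = 1/4

Step 1 — compute v_2(x) by factoring powers of 2 out of the numerator and denominator: v_2(20/47) = 2. Step 2 — apply |x|_p = p^{-v_p(x)} = 2^{-2} = 1/4.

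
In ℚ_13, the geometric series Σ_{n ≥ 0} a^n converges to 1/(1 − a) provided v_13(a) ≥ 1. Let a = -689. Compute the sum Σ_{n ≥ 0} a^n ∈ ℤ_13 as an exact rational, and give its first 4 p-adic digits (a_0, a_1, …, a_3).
Σ a^n = 1/(1 − a) = 1/690;  first 4 digits = (1, 12, 9, 6)

v_13(a) = 1 ≥ 1, so the series converges in ℤ_13 to 1/(1 − a) = 1/(1 − (-689)) = 1/690. Expand this rational in ℤ_13: compute digits iteratively via d_i = x_i mod 13, x_{i+1} = (x_i − d_i)/13. The first 4 digits are (1, 12, 9, 6).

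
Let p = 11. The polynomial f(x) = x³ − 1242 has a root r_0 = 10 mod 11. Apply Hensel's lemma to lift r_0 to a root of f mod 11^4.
r_3 = 11626 (mod 14641)

Hensel: r_{i+1} = r_i − f(r_i)/f′(r_i) mod 11^{i+2}, where f′(x) = 3x². Iterate:
  r_0 = 10 (mod 11)
  r_1 = 10 (mod 121)
  r_2 = 978 (mod 1331)
  r_3 = 11626 (mod 14641)
Final: r = 11626 with f(r) ≡ 0 mod 11^4.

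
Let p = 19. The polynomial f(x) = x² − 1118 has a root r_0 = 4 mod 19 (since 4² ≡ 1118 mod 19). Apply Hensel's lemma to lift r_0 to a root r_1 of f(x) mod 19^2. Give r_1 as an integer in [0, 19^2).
r_1 = 232 (mod 361)

Hensel's recurrence: r_{i+1} = r_i − f(r_i)·(f′(r_i))^{-1} mod 19^{i+2}, with f′(x) = 2x. Iterate:
  r_0 = 4 (mod 19)
  r_1 = 232 (mod 361)
Final: r_1 = 232, and one checks f(r_1) ≡ 0 mod 19^2.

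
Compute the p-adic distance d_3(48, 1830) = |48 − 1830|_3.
d_3(48, 1830) = 1/81

Step 1 — x − y = 48 − 1830 = -1782. Step 2 — v_3(-1782) = 4 (factor: -1782 = −(3^4 · 22); the sign does not affect v_p). Step 3 — |x − y|_3 = 3^{-4} = 1/81.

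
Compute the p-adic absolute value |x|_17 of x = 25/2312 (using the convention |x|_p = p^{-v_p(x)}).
|25/2312|_17 = 289

Step 1 — compute v_17(x) by factoring powers of 17 out of the numerator and denominator: v_17(25/2312) = -2. Step 2 — apply |x|_p = p^{-v_p(x)} = 17^{2} = 289.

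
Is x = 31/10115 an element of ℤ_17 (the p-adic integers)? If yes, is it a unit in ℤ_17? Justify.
x ∉ ℤ_17 (v_17(x) = -2 < 0)

ℤ_17 = {x ∈ ℚ_17 : v_17(x) ≥ 0} and ℤ_17^× = {x ∈ ℤ_17 : v_17(x) = 0}. Here v_17(31/10115) = v_17(num) − v_17(den) = -2; compare against these criteria.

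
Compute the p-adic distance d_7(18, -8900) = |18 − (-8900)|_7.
d_7(18, -8900) = 1/343

Step 1 — x − y = 18 − (-8900) = 8918. Step 2 — v_7(8918) = 3 (factor: 8918 = (7^3 · 26); the sign does not affect v_p). Step 3 — |x − y|_7 = 7^{-3} = 1/343.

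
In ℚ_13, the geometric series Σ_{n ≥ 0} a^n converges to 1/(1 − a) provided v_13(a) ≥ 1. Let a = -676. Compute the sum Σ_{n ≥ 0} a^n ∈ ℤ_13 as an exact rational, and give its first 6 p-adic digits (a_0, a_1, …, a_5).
Σ a^n = 1/(1 − a) = 1/677;  first 6 digits = (1, 0, 9, 12, 2, 1)

v_13(a) = 2 ≥ 1, so the series converges in ℤ_13 to 1/(1 − a) = 1/(1 − (-676)) = 1/677. Expand this rational in ℤ_13: compute digits iteratively via d_i = x_i mod 13, x_{i+1} = (x_i − d_i)/13. The first 6 digits are (1, 0, 9, 12, 2, 1).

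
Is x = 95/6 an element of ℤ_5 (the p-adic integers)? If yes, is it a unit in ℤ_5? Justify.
x ∈ ℤ_5 but not a unit; v_5(x) = 1 > 0

ℤ_5 = {x ∈ ℚ_5 : v_5(x) ≥ 0} and ℤ_5^× = {x ∈ ℤ_5 : v_5(x) = 0}. Here v_5(95/6) = v_5(num) − v_5(den) = 1; compare against these criteria.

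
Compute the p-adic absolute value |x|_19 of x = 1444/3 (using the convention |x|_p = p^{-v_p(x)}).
|1444/3|_19 = 1/361

Step 1 — compute v_19(x) by factoring powers of 19 out of the numerator and denominator: v_19(1444/3) = 2. Step 2 — apply |x|_p = p^{-v_p(x)} = 19^{-2} = 1/361.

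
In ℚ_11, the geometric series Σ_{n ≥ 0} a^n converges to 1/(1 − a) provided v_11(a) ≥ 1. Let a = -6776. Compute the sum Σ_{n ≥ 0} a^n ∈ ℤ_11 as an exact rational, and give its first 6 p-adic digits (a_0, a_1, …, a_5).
Σ a^n = 1/(1 − a) = 1/6777;  first 6 digits = (1, 0, 10, 5, 0, 10)

v_11(a) = 2 ≥ 1, so the series converges in ℤ_11 to 1/(1 − a) = 1/(1 − (-6776)) = 1/6777. Expand this rational in ℤ_11: compute digits iteratively via d_i = x_i mod 11, x_{i+1} = (x_i − d_i)/11. The first 6 digits are (1, 0, 10, 5, 0, 10).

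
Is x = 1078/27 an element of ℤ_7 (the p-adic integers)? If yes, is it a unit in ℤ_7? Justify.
x ∈ ℤ_7 but not a unit; v_7(x) = 2 > 0

ℤ_7 = {x ∈ ℚ_7 : v_7(x) ≥ 0} and ℤ_7^× = {x ∈ ℤ_7 : v_7(x) = 0}. Here v_7(1078/27) = v_7(num) − v_7(den) = 2; compare against these criteria.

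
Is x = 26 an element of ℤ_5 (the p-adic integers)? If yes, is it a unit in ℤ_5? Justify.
x ∈ ℤ_5^× (unit); v_5(x) = 0

ℤ_5 = {x ∈ ℚ_5 : v_5(x) ≥ 0} and ℤ_5^× = {x ∈ ℤ_5 : v_5(x) = 0}. Here v_5(26) = v_5(num) − v_5(den) = 0; compare against these criteria.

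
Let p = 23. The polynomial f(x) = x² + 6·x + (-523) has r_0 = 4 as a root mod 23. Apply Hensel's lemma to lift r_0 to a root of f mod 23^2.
r_1 = 303 (mod 529)

Hensel: r_{i+1} = r_i − f(r_i)·(f′(r_i))^{-1} mod 23^{i+2}, f′(x) = 2x + 6. Iterate:
  r_0 = 4 (mod 23)
  r_1 = 303 (mod 529)
Final: r = 303 satisfies f(r) ≡ 0 mod 23^2.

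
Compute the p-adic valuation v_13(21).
v_13(21) = 0

v_13(n) is the largest exponent k such that 13^k divides n. Factor out: 21 = 13^0 · 21. (Sign doesn't affect v_p.) So v_13(21) = 0.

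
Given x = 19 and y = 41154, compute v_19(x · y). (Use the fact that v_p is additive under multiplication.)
v_19(781926) = 4

v_p(x) = 1 (factor: 19 = 19^1 · 1); v_p(y) = 3 (factor: 41154 = 19^3 · 6). Additivity: v_p(xy) = v_p(x) + v_p(y) = 1 + 3 = 4. (Direct check: xy = 781926 = 19^4 · (6).)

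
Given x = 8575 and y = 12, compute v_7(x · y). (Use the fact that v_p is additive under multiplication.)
v_7(102900) = 3

v_p(x) = 3 (factor: 8575 = 7^3 · 25); v_p(y) = 0 (factor: 12 = 7^0 · 12). Additivity: v_p(xy) = v_p(x) + v_p(y) = 3 + 0 = 3. (Direct check: xy = 102900 = 7^3 · (300).)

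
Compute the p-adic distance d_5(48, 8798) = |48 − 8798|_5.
d_5(48, 8798) = 1/625

Step 1 — x − y = 48 − 8798 = -8750. Step 2 — v_5(-8750) = 4 (factor: -8750 = −(5^4 · 14); the sign does not affect v_p). Step 3 — |x − y|_5 = 5^{-4} = 1/625.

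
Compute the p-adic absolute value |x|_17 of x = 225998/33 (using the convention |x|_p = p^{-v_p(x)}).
|225998/33|_17 = 1/4913

Step 1 — compute v_17(x) by factoring powers of 17 out of the numerator and denominator: v_17(225998/33) = 3. Step 2 — apply |x|_p = p^{-v_p(x)} = 17^{-3} = 1/4913.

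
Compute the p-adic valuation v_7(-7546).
v_7(-7546) = 3

v_7(n) is the largest exponent k such that 7^k divides n. Factor out: -7546 = -7^3 · 22. (Sign doesn't affect v_p.) So v_7(-7546) = 3.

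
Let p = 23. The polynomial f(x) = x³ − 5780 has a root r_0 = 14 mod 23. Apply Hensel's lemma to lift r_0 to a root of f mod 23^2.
r_1 = 451 (mod 529)

Hensel: r_{i+1} = r_i − f(r_i)/f′(r_i) mod 23^{i+2}, where f′(x) = 3x². Iterate:
  r_0 = 14 (mod 23)
  r_1 = 451 (mod 529)
Final: r = 451 with f(r) ≡ 0 mod 23^2.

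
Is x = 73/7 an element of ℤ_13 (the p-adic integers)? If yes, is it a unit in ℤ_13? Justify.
x ∈ ℤ_13^× (unit); v_13(x) = 0

ℤ_13 = {x ∈ ℚ_13 : v_13(x) ≥ 0} and ℤ_13^× = {x ∈ ℤ_13 : v_13(x) = 0}. Here v_13(73/7) = v_13(num) − v_13(den) = 0; compare against these criteria.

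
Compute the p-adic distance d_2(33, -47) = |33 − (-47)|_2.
d_2(33, -47) = 1/16

Step 1 — x − y = 33 − (-47) = 80. Step 2 — v_2(80) = 4 (factor: 80 = (2^4 · 5); the sign does not affect v_p). Step 3 — |x − y|_2 = 2^{-4} = 1/16.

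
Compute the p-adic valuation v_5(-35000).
v_5(-35000) = 4

v_5(n) is the largest exponent k such that 5^k divides n. Factor out: -35000 = -5^4 · 56. (Sign doesn't affect v_p.) So v_5(-35000) = 4.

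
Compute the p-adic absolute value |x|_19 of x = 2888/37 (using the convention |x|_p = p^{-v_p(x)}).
|2888/37|_19 = 1/361

Step 1 — compute v_19(x) by factoring powers of 19 out of the numerator and denominator: v_19(2888/37) = 2. Step 2 — apply |x|_p = p^{-v_p(x)} = 19^{-2} = 1/361.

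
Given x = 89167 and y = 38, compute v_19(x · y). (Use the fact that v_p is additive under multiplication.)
v_19(3388346) = 4

v_p(x) = 3 (factor: 89167 = 19^3 · 13); v_p(y) = 1 (factor: 38 = 19^1 · 2). Additivity: v_p(xy) = v_p(x) + v_p(y) = 3 + 1 = 4. (Direct check: xy = 3388346 = 19^4 · (26).)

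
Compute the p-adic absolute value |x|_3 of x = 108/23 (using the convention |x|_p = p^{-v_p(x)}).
|108/23|_3 = 1/27

Step 1 — compute v_3(x) by factoring powers of 3 out of the numerator and denominator: v_3(108/23) = 3. Step 2 — apply |x|_p = p^{-v_p(x)} = 3^{-3} = 1/27.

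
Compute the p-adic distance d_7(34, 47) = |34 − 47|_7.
d_7(34, 47) = 1

Step 1 — x − y = 34 − 47 = -13. Step 2 — v_7(-13) = 0 (factor: -13 = −(7^0 · 13); the sign does not affect v_p). Step 3 — |x − y|_7 = 7^{0} = 1.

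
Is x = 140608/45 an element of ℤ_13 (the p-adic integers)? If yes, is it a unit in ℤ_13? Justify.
x ∈ ℤ_13 but not a unit; v_13(x) = 3 > 0

ℤ_13 = {x ∈ ℚ_13 : v_13(x) ≥ 0} and ℤ_13^× = {x ∈ ℤ_13 : v_13(x) = 0}. Here v_13(140608/45) = v_13(num) − v_13(den) = 3; compare against these criteria.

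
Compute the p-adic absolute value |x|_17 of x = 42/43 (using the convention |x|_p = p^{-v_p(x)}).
|42/43|_17 = 1

Step 1 — compute v_17(x) by factoring powers of 17 out of the numerator and denominator: v_17(42/43) = 0. Step 2 — apply |x|_p = p^{-v_p(x)} = 17^{0} = 1.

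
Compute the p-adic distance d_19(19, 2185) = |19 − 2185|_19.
d_19(19, 2185) = 1/361

Step 1 — x − y = 19 − 2185 = -2166. Step 2 — v_19(-2166) = 2 (factor: -2166 = −(19^2 · 6); the sign does not affect v_p). Step 3 — |x − y|_19 = 19^{-2} = 1/361.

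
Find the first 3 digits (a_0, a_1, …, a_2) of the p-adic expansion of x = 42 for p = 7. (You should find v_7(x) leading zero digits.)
(a_0, …, a_2) = (0, 6, 0)

v_7(42) = 1, so a_0 = ... = a_0 = 0. Factor out: x = 7^1 · u with u = 6 a unit in ℤ_7. Expand u iteratively via a_{v+i} = u_i mod 7, u_{i+1} = (u_i − a_{v+i})/7:
  u_0 = 6;  a_1 = 6;  u_1 = (u_0 − 6)/7 = 0
  u_1 = 0;  a_2 = 0;  u_2 = (u_1 − 0)/7 = 0
Digits: (0, 6, 0).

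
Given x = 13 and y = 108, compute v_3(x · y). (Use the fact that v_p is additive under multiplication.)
v_3(1404) = 3

v_p(x) = 0 (factor: 13 = 3^0 · 13); v_p(y) = 3 (factor: 108 = 3^3 · 4). Additivity: v_p(xy) = v_p(x) + v_p(y) = 0 + 3 = 3. (Direct check: xy = 1404 = 3^3 · (52).)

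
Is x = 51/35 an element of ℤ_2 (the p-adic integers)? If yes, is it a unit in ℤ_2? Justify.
x ∈ ℤ_2^× (unit); v_2(x) = 0

ℤ_2 = {x ∈ ℚ_2 : v_2(x) ≥ 0} and ℤ_2^× = {x ∈ ℤ_2 : v_2(x) = 0}. Here v_2(51/35) = v_2(num) − v_2(den) = 0; compare against these criteria.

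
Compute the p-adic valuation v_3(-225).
v_3(-225) = 2

v_3(n) is the largest exponent k such that 3^k divides n. Factor out: -225 = -3^2 · 25. (Sign doesn't affect v_p.) So v_3(-225) = 2.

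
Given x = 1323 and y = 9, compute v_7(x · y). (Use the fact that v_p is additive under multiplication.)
v_7(11907) = 2

v_p(x) = 2 (factor: 1323 = 7^2 · 27); v_p(y) = 0 (factor: 9 = 7^0 · 9). Additivity: v_p(xy) = v_p(x) + v_p(y) = 2 + 0 = 2. (Direct check: xy = 11907 = 7^2 · (243).)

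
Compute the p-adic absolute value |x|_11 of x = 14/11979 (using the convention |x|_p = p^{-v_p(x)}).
|14/11979|_11 = 1331

Step 1 — compute v_11(x) by factoring powers of 11 out of the numerator and denominator: v_11(14/11979) = -3. Step 2 — apply |x|_p = p^{-v_p(x)} = 11^{3} = 1331.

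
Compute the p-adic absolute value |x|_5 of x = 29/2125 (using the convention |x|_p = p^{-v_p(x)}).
|29/2125|_5 = 125

Step 1 — compute v_5(x) by factoring powers of 5 out of the numerator and denominator: v_5(29/2125) = -3. Step 2 — apply |x|_p = p^{-v_p(x)} = 5^{3} = 125.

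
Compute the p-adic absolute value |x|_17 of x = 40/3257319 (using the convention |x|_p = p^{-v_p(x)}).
|40/3257319|_17 = 83521

Step 1 — compute v_17(x) by factoring powers of 17 out of the numerator and denominator: v_17(40/3257319) = -4. Step 2 — apply |x|_p = p^{-v_p(x)} = 17^{4} = 83521.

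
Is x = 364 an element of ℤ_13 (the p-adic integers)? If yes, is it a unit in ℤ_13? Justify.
x ∈ ℤ_13 but not a unit; v_13(x) = 1 > 0

ℤ_13 = {x ∈ ℚ_13 : v_13(x) ≥ 0} and ℤ_13^× = {x ∈ ℤ_13 : v_13(x) = 0}. Here v_13(364) = v_13(num) − v_13(den) = 1; compare against these criteria.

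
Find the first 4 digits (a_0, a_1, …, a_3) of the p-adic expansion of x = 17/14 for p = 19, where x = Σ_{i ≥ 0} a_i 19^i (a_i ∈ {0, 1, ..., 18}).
(a_0, …, a_3) = (8, 1, 4, 12)

v_19(17/14) = 0 (numerator and denominator both coprime to 19), so x ∈ ℤ_19^×. Compute digits iteratively via a_i = x_i mod 19, x_{i+1} = (x_i − a_i)/19, with x_0 = x:
  x_0 = 17/14;  a_0 = 8;  x_1 = (x_0 − 8)/19 = -5/14
  x_1 = -5/14;  a_1 = 1;  x_2 = (x_1 − 1)/19 = -1/14
  x_2 = -1/14;  a_2 = 4;  x_3 = (x_2 − 4)/19 = -3/14
  x_3 = -3/14;  a_3 = 12;  x_4 = (x_3 − 12)/19 = -9/14
Digits: (8, 1, 4, 12).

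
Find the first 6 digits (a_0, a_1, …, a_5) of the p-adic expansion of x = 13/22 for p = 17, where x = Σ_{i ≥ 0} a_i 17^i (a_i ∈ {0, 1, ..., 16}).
(a_0, …, a_5) = (6, 2, 13, 0, 10, 11)

v_17(13/22) = 0 (numerator and denominator both coprime to 17), so x ∈ ℤ_17^×. Compute digits iteratively via a_i = x_i mod 17, x_{i+1} = (x_i − a_i)/17, with x_0 = x:
  x_0 = 13/22;  a_0 = 6;  x_1 = (x_0 − 6)/17 = -7/22
  x_1 = -7/22;  a_1 = 2;  x_2 = (x_1 − 2)/17 = -3/22
  x_2 = -3/22;  a_2 = 13;  x_3 = (x_2 − 13)/17 = -17/22
  x_3 = -17/22;  a_3 = 0;  x_4 = (x_3 − 0)/17 = -1/22
  x_4 = -1/22;  a_4 = 10;  x_5 = (x_4 − 10)/17 = -13/22
  x_5 = -13/22;  a_5 = 11;  x_6 = (x_5 − 11)/17 = -15/22
Digits: (6, 2, 13, 0, 10, 11).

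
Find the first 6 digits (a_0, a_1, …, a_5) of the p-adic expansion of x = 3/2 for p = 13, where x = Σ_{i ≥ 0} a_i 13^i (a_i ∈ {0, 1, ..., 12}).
(a_0, …, a_5) = (8, 6, 6, 6, 6, 6)

v_13(3/2) = 0 (numerator and denominator both coprime to 13), so x ∈ ℤ_13^×. Compute digits iteratively via a_i = x_i mod 13, x_{i+1} = (x_i − a_i)/13, with x_0 = x:
  x_0 = 3/2;  a_0 = 8;  x_1 = (x_0 − 8)/13 = -1/2
  x_1 = -1/2;  a_1 = 6;  x_2 = (x_1 − 6)/13 = -1/2
  x_2 = -1/2;  a_2 = 6;  x_3 = (x_2 − 6)/13 = -1/2
  x_3 = -1/2;  a_3 = 6;  x_4 = (x_3 − 6)/13 = -1/2
  x_4 = -1/2;  a_4 = 6;  x_5 = (x_4 − 6)/13 = -1/2
  x_5 = -1/2;  a_5 = 6;  x_6 = (x_5 − 6)/13 = -1/2
Digits: (8, 6, 6, 6, 6, 6).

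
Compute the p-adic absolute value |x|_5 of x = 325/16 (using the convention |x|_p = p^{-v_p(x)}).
|325/16|_5 = 1/25

Step 1 — compute v_5(x) by factoring powers of 5 out of the numerator and denominator: v_5(325/16) = 2. Step 2 — apply |x|_p = p^{-v_p(x)} = 5^{-2} = 1/25.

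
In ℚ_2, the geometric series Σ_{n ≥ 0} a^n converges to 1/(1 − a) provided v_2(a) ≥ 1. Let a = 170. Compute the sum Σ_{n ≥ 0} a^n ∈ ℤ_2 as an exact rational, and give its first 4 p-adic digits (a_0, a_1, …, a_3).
Σ a^n = 1/(1 − a) = -1/169;  first 4 digits = (1, 1, 1, 0)

v_2(a) = 1 ≥ 1, so the series converges in ℤ_2 to 1/(1 − a) = 1/(1 − 170) = -1/169. Expand this rational in ℤ_2: compute digits iteratively via d_i = x_i mod 2, x_{i+1} = (x_i − d_i)/2. The first 4 digits are (1, 1, 1, 0).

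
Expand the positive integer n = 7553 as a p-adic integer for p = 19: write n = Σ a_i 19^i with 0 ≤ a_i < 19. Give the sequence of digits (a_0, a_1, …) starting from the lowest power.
(a_0, a_1, …) = (10, 17, 1, 1)

Repeated division by 19 gives the digits low-to-high: 7553 = 10 + 17·19^1 + 1·19^2 + 1·19^3. Digit sequence: (10, 17, 1, 1).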